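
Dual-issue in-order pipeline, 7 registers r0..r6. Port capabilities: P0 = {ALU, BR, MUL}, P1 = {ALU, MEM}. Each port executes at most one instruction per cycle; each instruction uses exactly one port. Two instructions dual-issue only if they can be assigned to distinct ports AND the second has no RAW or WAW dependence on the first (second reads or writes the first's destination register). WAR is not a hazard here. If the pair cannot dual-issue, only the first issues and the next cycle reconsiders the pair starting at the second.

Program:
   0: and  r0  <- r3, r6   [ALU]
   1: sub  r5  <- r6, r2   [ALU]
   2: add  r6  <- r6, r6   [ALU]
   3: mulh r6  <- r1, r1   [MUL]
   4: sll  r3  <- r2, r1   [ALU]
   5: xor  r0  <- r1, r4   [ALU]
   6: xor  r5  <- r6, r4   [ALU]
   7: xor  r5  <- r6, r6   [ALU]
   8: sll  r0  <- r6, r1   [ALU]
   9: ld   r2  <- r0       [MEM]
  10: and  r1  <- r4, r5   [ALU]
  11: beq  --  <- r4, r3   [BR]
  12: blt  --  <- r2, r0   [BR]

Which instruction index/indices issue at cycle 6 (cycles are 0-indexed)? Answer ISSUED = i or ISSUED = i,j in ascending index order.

ISSUED = 11

  cy0 -> i0/i1 (and.ALU sub.ALU) 2-wide
  cy1 -> i2 (add.ALU) WAW r6
  cy2 -> i3/i4 (mulh.MUL sll.ALU) 2-wide
  cy3 -> i5/i6 (xor.ALU xor.ALU) 2-wide
  cy4 -> i7/i8 (xor.ALU sll.ALU) 2-wide
  cy5 -> i9/i10 (ld.MEM and.ALU) 2-wide
  cy6 -> i11 (beq.BR) no-port BR/BR
  cy7 -> i12 (blt.BR) tail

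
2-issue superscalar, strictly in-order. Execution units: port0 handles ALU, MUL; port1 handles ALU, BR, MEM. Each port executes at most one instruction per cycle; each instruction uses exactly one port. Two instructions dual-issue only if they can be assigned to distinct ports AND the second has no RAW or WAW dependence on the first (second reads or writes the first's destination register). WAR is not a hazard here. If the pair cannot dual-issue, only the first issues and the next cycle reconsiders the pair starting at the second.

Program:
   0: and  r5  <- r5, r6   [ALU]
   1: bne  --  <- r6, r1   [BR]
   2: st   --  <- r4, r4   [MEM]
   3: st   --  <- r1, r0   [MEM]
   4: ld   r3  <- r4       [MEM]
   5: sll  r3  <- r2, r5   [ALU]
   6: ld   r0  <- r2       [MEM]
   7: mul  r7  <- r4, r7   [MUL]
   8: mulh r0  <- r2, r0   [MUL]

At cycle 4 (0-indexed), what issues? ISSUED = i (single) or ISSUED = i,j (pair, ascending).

ISSUED = 5,6

c0: i0/i1 and;bne  dual
c1: i2 st  no-port MEM/MEM
c2: i3 st  no-port MEM/MEM
c3: i4 ld  WAW r3
c4: i5/i6 sll;ld  dual
c5: i7 mul  no-port MUL/MUL
c6: i8 mulh  tail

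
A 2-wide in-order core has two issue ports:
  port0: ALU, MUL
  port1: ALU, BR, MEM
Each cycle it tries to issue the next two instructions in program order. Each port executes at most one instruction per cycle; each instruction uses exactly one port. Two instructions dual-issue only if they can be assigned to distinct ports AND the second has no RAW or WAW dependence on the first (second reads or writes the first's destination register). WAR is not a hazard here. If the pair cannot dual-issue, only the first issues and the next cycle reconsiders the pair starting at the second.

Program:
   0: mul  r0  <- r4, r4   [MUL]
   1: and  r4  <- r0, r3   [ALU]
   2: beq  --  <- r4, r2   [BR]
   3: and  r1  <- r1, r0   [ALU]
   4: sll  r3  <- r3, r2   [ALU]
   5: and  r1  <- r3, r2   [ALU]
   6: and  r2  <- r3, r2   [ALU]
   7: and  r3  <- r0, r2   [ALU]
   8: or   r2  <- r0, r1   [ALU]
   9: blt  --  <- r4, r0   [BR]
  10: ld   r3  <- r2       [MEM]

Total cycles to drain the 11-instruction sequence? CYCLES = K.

0. mul @i0  | RAW r0
1. and @i1  | RAW r4
2. beq and @i2+i3  | pair
3. sll @i4  | RAW r3
4. and and @i5+i6  | pair
5. and or @i7+i8  | pair
6. blt @i9  | no-port BR/MEM
7. ld @i10  | tail

CYCLES = 8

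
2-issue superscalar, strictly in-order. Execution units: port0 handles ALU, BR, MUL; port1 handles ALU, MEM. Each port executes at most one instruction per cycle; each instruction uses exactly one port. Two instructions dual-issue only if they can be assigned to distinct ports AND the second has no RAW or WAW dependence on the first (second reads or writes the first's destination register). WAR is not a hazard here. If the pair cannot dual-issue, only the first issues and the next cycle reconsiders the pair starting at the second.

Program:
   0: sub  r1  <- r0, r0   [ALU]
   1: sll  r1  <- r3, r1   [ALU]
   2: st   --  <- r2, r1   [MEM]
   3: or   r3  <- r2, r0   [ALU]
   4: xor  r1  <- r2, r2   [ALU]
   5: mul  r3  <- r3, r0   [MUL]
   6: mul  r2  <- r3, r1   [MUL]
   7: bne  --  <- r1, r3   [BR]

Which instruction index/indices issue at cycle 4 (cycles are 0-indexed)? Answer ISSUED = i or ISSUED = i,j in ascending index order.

#0 head=0: sub.ALU i0 RAW+WAW r1
#1 head=1: sll.ALU i1 RAW r1
#2 head=2: st.MEM;or.ALU i2&i3 dual
#3 head=4: xor.ALU;mul.MUL i4&i5 dual
#4 head=6: mul.MUL i6 no-port MUL/BR
#5 head=7: bne.BR i7 tail

ISSUED = 6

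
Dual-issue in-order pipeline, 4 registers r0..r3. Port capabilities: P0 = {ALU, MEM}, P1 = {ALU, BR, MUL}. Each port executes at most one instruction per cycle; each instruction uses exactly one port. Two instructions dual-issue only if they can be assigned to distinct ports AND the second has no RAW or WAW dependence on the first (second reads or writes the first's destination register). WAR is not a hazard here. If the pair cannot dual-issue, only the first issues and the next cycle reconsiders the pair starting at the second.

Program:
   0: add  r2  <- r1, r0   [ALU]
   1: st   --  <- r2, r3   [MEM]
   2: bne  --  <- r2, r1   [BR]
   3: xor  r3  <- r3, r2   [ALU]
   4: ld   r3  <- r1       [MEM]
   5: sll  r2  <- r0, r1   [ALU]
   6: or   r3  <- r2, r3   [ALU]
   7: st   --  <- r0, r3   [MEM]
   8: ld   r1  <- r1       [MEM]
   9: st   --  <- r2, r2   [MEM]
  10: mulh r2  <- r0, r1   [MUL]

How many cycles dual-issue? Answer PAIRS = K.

t=0 i0:add ; RAW r2
t=1 i1&i2:st+bne ; 2-wide
t=2 i3:xor ; WAW r3
t=3 i4&i5:ld+sll ; 2-wide
t=4 i6:or ; RAW r3
t=5 i7:st ; no-port MEM/MEM
t=6 i8:ld ; no-port MEM/MEM
t=7 i9&i10:st+mulh ; 2-wide

PAIRS = 3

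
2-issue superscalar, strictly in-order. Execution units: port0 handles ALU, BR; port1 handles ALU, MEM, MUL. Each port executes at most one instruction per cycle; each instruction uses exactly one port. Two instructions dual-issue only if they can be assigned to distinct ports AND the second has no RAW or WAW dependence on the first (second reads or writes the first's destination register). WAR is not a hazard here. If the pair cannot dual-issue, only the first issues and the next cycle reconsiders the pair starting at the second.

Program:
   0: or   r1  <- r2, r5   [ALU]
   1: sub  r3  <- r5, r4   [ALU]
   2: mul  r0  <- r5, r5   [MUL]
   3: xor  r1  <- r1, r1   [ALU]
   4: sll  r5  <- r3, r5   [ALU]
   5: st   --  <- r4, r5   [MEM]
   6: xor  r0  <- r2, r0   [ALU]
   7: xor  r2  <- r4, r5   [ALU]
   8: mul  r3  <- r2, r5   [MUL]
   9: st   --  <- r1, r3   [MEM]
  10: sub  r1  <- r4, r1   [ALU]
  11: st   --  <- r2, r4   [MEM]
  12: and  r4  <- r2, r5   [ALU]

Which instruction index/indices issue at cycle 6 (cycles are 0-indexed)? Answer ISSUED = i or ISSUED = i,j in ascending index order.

c0: i0,i1 or/sub  pair
c1: i2,i3 mul/xor  pair
c2: i4 sll  RAW r5
c3: i5,i6 st/xor  pair
c4: i7 xor  RAW r2
c5: i8 mul  no-port MUL/MEM
c6: i9,i10 st/sub  pair
c7: i11,i12 st/and  pair

ISSUED = 9,10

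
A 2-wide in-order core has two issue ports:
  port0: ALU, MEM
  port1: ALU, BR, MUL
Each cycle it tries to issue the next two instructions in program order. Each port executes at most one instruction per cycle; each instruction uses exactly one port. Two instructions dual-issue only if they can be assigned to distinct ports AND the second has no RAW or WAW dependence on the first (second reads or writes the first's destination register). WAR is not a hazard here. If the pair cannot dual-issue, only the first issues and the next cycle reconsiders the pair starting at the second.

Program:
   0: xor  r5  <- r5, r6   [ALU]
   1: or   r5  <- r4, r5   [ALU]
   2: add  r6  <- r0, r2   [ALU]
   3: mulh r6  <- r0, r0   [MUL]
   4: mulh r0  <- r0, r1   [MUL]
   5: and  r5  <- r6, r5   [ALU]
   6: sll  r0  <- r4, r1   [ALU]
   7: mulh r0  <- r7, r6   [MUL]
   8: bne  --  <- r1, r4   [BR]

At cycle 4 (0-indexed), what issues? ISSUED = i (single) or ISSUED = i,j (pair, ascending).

t=0 i0:xor.ALU ; RAW+WAW r5
t=1 i1/i2:or.ALU;add.ALU ; 2-wide
t=2 i3:mulh.MUL ; no-port MUL/MUL
t=3 i4/i5:mulh.MUL;and.ALU ; 2-wide
t=4 i6:sll.ALU ; WAW r0
t=5 i7:mulh.MUL ; no-port MUL/BR
t=6 i8:bne.BR ; tail

ISSUED = 6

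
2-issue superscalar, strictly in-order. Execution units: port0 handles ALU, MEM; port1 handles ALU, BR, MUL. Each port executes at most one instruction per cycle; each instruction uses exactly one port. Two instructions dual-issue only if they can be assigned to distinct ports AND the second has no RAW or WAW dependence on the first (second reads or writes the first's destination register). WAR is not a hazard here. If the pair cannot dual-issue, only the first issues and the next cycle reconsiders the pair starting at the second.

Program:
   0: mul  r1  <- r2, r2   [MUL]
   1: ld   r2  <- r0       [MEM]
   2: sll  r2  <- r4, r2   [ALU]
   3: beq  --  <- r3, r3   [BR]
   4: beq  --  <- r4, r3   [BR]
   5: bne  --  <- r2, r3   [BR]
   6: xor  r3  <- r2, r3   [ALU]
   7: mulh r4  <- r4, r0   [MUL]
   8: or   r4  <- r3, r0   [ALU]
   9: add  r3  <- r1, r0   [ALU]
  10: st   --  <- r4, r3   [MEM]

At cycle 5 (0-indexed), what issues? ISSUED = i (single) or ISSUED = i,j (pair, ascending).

t=0 i0,i1:mul.MUL/ld.MEM ; dual
t=1 i2,i3:sll.ALU/beq.BR ; dual
t=2 i4:beq.BR ; no-port BR/BR
t=3 i5,i6:bne.BR/xor.ALU ; dual
t=4 i7:mulh.MUL ; WAW r4
t=5 i8,i9:or.ALU/add.ALU ; dual
t=6 i10:st.MEM ; tail

ISSUED = 8,9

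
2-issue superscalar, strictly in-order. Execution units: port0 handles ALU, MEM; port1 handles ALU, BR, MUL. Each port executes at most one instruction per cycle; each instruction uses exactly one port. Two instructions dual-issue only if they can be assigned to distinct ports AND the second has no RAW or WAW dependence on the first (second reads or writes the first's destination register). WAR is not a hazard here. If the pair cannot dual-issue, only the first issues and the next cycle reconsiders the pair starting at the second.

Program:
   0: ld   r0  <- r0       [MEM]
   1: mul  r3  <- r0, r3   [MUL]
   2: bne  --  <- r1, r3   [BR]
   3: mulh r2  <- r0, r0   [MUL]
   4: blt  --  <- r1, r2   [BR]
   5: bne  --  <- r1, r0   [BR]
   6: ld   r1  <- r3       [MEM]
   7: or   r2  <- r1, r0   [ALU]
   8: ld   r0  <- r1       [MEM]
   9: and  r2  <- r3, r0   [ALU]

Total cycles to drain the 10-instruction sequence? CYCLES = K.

[0] i0  ld.MEM  -- RAW r0
[1] i1  mul.MUL  -- no-port MUL/BR
[2] i2  bne.BR  -- no-port BR/MUL
[3] i3  mulh.MUL  -- no-port MUL/BR
[4] i4  blt.BR  -- no-port BR/BR
[5] i5/i6  bne.BR;ld.MEM  -- pair
[6] i7/i8  or.ALU;ld.MEM  -- pair
[7] i9  and.ALU  -- tail

CYCLES = 8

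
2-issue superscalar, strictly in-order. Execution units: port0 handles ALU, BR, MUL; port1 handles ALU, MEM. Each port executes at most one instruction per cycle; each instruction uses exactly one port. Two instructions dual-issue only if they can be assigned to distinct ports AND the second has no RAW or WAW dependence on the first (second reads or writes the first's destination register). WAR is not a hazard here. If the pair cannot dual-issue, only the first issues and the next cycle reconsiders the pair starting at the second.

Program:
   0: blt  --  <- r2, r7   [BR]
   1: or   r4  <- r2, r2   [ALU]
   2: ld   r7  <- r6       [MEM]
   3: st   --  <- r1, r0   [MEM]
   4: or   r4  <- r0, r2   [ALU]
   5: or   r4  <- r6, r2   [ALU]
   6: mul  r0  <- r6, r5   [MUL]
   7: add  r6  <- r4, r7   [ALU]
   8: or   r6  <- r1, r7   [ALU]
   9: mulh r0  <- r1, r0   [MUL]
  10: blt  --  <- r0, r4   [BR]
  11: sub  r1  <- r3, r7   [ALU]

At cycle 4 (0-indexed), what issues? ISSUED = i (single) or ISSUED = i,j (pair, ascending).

ISSUED = 7

[0] i0,i1  blt;or  -- 2-wide
[1] i2  ld  -- no-port MEM/MEM
[2] i3,i4  st;or  -- 2-wide
[3] i5,i6  or;mul  -- 2-wide
[4] i7  add  -- WAW r6
[5] i8,i9  or;mulh  -- 2-wide
[6] i10,i11  blt;sub  -- 2-wide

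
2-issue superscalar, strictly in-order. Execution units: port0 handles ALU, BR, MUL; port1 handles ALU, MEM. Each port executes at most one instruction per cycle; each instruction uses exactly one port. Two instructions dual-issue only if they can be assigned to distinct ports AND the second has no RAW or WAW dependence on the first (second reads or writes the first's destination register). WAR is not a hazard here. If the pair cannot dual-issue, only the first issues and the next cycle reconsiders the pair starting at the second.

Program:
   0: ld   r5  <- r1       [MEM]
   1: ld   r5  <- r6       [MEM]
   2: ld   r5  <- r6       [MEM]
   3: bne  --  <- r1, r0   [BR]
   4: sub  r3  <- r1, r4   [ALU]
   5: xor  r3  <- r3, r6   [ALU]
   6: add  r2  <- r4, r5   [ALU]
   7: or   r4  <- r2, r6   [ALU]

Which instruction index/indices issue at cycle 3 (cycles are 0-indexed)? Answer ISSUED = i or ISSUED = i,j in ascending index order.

t=0 i0:ld ; no-port MEM/MEM
t=1 i1:ld ; no-port MEM/MEM
t=2 i2,i3:ld+bne ; 2-wide
t=3 i4:sub ; RAW+WAW r3
t=4 i5,i6:xor+add ; 2-wide
t=5 i7:or ; tail

ISSUED = 4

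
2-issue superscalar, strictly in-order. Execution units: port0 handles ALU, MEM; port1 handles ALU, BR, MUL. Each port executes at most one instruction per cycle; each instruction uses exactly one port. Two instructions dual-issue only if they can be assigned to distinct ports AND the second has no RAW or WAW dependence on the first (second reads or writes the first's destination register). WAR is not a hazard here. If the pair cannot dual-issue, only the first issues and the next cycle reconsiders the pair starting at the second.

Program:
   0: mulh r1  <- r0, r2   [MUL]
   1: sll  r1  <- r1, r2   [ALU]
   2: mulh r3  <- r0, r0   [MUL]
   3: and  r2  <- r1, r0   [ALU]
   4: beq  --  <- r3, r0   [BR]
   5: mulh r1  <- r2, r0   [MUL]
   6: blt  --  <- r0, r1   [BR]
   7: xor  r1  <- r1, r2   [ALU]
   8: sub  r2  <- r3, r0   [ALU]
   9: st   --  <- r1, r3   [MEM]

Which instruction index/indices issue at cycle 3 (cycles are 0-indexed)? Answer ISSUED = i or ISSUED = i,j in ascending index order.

#0 head=0: mulh.MUL i0 RAW+WAW r1
#1 head=1: sll.ALU mulh.MUL i1+i2 pair
#2 head=3: and.ALU beq.BR i3+i4 pair
#3 head=5: mulh.MUL i5 no-port MUL/BR
#4 head=6: blt.BR xor.ALU i6+i7 pair
#5 head=8: sub.ALU st.MEM i8+i9 pair

ISSUED = 5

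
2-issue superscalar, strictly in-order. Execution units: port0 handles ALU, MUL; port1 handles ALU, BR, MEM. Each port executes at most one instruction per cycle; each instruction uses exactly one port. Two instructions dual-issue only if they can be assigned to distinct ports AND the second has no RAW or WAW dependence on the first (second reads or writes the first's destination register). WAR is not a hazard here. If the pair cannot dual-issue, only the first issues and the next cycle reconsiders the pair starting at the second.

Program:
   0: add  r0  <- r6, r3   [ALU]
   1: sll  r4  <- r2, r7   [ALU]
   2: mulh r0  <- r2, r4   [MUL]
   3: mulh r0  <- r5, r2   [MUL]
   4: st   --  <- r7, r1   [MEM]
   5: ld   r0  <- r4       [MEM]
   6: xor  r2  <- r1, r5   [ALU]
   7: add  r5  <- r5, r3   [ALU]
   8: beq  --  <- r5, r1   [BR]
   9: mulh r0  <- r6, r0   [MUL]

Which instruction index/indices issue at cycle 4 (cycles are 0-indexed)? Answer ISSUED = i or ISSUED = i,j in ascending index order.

[0] i0/i1  add sll  -- pair
[1] i2  mulh  -- no-port MUL/MUL
[2] i3/i4  mulh st  -- pair
[3] i5/i6  ld xor  -- pair
[4] i7  add  -- RAW r5
[5] i8/i9  beq mulh  -- pair

ISSUED = 7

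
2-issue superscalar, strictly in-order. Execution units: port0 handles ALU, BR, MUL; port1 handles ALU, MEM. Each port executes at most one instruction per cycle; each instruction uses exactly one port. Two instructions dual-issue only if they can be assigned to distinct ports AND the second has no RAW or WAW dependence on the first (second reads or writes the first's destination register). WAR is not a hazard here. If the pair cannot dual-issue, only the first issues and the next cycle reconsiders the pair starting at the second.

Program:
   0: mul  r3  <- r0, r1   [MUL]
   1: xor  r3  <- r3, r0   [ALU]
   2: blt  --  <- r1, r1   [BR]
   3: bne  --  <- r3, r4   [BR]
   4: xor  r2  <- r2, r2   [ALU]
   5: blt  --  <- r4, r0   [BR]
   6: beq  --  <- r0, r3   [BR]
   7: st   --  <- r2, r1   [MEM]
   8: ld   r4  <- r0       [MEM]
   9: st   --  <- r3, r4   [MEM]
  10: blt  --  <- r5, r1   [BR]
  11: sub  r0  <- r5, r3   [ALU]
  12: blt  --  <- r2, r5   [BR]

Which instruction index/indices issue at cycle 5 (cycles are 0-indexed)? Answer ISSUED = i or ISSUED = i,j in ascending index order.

t=0 i0:mul ; RAW+WAW r3
t=1 i1&i2:xor;blt ; dual
t=2 i3&i4:bne;xor ; dual
t=3 i5:blt ; no-port BR/BR
t=4 i6&i7:beq;st ; dual
t=5 i8:ld ; no-port MEM/MEM
t=6 i9&i10:st;blt ; dual
t=7 i11&i12:sub;blt ; dual

ISSUED = 8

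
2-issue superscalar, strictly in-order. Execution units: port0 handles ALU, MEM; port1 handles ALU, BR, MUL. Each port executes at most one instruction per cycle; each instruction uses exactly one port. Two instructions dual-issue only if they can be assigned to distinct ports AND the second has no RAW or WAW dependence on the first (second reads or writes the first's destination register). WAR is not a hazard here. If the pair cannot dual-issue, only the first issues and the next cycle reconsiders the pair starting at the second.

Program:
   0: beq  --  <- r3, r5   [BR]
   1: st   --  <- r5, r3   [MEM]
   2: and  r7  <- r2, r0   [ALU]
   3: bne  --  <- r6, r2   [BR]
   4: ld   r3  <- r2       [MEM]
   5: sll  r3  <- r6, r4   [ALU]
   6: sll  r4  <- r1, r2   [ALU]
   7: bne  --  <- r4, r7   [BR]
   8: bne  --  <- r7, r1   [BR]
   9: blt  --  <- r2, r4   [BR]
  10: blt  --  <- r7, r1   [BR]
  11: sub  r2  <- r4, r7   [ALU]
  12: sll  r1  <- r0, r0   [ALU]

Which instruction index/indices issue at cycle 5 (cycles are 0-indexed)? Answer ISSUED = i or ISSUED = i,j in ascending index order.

ISSUED = 8

#0 head=0: beq;st i0&i1 2-wide
#1 head=2: and;bne i2&i3 2-wide
#2 head=4: ld i4 WAW r3
#3 head=5: sll;sll i5&i6 2-wide
#4 head=7: bne i7 no-port BR/BR
#5 head=8: bne i8 no-port BR/BR
#6 head=9: blt i9 no-port BR/BR
#7 head=10: blt;sub i10&i11 2-wide
#8 head=12: sll i12 tail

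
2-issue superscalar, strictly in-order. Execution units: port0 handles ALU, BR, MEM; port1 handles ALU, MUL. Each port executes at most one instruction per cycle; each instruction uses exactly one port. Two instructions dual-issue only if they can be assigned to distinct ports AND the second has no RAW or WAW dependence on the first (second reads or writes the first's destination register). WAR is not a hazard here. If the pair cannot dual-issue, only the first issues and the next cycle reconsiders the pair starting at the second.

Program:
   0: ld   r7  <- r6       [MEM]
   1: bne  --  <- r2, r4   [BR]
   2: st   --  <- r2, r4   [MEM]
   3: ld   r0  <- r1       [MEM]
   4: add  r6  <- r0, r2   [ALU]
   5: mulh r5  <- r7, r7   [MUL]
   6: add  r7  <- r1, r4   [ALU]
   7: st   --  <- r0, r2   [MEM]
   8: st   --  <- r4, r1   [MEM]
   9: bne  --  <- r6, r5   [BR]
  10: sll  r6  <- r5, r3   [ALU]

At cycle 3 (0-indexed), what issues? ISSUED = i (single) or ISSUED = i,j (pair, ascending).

0. ld @i0  | no-port MEM/BR
1. bne @i1  | no-port BR/MEM
2. st @i2  | no-port MEM/MEM
3. ld @i3  | RAW r0
4. add;mulh @i4/i5  | dual
5. add;st @i6/i7  | dual
6. st @i8  | no-port MEM/BR
7. bne;sll @i9/i10  | dual

ISSUED = 3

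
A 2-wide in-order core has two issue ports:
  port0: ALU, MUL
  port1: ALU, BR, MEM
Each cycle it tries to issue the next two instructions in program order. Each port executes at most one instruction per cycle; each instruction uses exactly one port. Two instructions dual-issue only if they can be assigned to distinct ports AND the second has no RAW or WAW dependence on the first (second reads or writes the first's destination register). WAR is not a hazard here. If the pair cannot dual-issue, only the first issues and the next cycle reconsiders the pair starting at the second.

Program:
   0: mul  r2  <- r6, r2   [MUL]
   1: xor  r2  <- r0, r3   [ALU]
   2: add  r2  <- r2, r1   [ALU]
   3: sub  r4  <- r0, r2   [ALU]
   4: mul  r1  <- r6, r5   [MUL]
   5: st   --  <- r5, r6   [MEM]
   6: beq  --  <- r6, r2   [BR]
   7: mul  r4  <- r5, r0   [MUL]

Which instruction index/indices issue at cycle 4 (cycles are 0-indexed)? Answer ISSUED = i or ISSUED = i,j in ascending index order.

#0 head=0: mul i0 WAW r2
#1 head=1: xor i1 RAW+WAW r2
#2 head=2: add i2 RAW r2
#3 head=3: sub;mul i3/i4 dual
#4 head=5: st i5 no-port MEM/BR
#5 head=6: beq;mul i6/i7 dual

ISSUED = 5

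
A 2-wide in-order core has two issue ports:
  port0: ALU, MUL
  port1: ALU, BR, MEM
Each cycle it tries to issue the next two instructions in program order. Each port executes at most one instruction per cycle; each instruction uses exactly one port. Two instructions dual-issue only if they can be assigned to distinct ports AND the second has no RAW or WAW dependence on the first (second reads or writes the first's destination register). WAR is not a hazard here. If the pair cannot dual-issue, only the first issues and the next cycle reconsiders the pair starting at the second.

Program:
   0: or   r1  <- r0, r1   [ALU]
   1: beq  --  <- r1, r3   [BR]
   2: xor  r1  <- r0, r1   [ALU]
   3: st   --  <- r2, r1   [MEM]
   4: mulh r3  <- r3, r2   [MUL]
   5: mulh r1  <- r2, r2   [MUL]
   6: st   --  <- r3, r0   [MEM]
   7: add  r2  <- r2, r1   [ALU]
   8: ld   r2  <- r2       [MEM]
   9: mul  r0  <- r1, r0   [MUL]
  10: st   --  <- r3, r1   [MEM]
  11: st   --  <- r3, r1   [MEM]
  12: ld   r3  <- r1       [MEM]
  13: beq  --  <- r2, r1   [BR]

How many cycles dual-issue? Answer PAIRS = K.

PAIRS = 4

t=0 i0:or ; RAW r1
t=1 i1&i2:beq;xor ; 2-wide
t=2 i3&i4:st;mulh ; 2-wide
t=3 i5&i6:mulh;st ; 2-wide
t=4 i7:add ; RAW+WAW r2
t=5 i8&i9:ld;mul ; 2-wide
t=6 i10:st ; no-port MEM/MEM
t=7 i11:st ; no-port MEM/MEM
t=8 i12:ld ; no-port MEM/BR
t=9 i13:beq ; tail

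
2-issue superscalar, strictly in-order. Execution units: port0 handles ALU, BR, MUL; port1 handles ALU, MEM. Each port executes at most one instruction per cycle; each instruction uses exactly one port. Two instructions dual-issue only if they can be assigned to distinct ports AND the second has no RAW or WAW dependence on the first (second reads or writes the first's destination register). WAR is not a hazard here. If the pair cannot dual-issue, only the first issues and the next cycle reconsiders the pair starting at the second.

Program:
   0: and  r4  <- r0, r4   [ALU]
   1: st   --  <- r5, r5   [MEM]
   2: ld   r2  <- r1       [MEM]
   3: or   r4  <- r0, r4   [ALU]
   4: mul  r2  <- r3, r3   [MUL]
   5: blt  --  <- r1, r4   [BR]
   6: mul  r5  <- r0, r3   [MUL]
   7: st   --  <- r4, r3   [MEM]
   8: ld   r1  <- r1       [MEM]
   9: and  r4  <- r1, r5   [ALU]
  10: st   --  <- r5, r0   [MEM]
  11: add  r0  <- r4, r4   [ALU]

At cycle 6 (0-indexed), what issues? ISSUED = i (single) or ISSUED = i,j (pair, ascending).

ISSUED = 9,10

[0] i0+i1  and.ALU st.MEM  -- 2-wide
[1] i2+i3  ld.MEM or.ALU  -- 2-wide
[2] i4  mul.MUL  -- no-port MUL/BR
[3] i5  blt.BR  -- no-port BR/MUL
[4] i6+i7  mul.MUL st.MEM  -- 2-wide
[5] i8  ld.MEM  -- RAW r1
[6] i9+i10  and.ALU st.MEM  -- 2-wide
[7] i11  add.ALU  -- tail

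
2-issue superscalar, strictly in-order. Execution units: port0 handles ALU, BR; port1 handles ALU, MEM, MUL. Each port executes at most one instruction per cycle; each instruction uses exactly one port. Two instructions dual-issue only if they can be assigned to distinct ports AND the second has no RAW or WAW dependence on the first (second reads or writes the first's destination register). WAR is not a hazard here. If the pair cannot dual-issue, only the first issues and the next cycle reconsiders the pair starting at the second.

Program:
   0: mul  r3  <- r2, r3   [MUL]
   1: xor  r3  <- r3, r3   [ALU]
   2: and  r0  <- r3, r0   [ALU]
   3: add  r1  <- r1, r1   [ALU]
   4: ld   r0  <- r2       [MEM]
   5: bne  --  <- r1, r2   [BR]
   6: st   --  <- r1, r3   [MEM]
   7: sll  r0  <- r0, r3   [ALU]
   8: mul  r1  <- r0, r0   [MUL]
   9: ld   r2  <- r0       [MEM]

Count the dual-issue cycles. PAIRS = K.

[0] i0  mul  -- RAW+WAW r3
[1] i1  xor  -- RAW r3
[2] i2,i3  and/add  -- pair
[3] i4,i5  ld/bne  -- pair
[4] i6,i7  st/sll  -- pair
[5] i8  mul  -- no-port MUL/MEM
[6] i9  ld  -- tail

PAIRS = 3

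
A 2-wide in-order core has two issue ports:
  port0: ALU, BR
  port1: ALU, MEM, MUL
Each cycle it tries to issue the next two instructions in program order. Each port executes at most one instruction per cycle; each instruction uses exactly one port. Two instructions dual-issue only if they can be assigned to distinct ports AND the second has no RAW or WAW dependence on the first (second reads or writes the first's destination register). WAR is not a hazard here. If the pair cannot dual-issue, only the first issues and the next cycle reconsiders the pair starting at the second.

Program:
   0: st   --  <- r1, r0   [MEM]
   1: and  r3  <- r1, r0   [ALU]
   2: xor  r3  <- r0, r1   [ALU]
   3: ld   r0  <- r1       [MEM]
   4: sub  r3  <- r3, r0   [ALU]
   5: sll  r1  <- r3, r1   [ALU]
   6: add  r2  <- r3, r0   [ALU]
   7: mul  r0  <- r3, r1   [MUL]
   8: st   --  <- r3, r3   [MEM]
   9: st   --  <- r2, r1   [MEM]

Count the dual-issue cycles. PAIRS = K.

PAIRS = 3

[0] i0&i1  st.MEM and.ALU  -- 2-wide
[1] i2&i3  xor.ALU ld.MEM  -- 2-wide
[2] i4  sub.ALU  -- RAW r3
[3] i5&i6  sll.ALU add.ALU  -- 2-wide
[4] i7  mul.MUL  -- no-port MUL/MEM
[5] i8  st.MEM  -- no-port MEM/MEM
[6] i9  st.MEM  -- tail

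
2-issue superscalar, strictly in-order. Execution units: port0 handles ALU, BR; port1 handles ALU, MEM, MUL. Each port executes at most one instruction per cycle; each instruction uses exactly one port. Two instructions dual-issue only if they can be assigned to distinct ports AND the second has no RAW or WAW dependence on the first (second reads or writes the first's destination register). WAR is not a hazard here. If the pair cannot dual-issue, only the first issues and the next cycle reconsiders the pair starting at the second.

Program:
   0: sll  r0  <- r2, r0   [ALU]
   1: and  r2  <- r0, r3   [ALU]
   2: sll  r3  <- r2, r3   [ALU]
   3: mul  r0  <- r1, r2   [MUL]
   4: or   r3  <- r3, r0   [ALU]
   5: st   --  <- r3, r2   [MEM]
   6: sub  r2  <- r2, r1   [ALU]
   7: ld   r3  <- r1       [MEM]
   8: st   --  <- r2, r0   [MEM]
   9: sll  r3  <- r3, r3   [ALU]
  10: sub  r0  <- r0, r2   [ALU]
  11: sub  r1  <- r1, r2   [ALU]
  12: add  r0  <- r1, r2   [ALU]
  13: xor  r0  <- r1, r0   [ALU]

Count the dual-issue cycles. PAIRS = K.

c0: i0 sll.ALU  RAW r0
c1: i1 and.ALU  RAW r2
c2: i2+i3 sll.ALU;mul.MUL  dual
c3: i4 or.ALU  RAW r3
c4: i5+i6 st.MEM;sub.ALU  dual
c5: i7 ld.MEM  no-port MEM/MEM
c6: i8+i9 st.MEM;sll.ALU  dual
c7: i10+i11 sub.ALU;sub.ALU  dual
c8: i12 add.ALU  RAW+WAW r0
c9: i13 xor.ALU  tail

PAIRS = 4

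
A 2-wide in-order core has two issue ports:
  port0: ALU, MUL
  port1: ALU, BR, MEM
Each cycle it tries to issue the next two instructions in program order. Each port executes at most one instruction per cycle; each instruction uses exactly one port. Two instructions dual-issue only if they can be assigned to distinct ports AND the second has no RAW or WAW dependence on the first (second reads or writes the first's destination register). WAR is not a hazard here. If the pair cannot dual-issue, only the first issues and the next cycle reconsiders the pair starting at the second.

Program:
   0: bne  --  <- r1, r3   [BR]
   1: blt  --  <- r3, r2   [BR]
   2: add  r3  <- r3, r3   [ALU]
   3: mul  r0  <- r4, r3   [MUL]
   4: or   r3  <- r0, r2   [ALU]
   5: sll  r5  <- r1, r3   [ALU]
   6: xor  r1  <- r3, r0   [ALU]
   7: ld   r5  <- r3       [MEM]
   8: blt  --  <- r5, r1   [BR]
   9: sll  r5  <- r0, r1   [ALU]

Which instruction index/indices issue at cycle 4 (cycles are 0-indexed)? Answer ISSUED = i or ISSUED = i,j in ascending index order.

ISSUED = 5,6

c0: i0 bne.BR  no-port BR/BR
c1: i1&i2 blt.BR add.ALU  pair
c2: i3 mul.MUL  RAW r0
c3: i4 or.ALU  RAW r3
c4: i5&i6 sll.ALU xor.ALU  pair
c5: i7 ld.MEM  no-port MEM/BR
c6: i8&i9 blt.BR sll.ALU  pair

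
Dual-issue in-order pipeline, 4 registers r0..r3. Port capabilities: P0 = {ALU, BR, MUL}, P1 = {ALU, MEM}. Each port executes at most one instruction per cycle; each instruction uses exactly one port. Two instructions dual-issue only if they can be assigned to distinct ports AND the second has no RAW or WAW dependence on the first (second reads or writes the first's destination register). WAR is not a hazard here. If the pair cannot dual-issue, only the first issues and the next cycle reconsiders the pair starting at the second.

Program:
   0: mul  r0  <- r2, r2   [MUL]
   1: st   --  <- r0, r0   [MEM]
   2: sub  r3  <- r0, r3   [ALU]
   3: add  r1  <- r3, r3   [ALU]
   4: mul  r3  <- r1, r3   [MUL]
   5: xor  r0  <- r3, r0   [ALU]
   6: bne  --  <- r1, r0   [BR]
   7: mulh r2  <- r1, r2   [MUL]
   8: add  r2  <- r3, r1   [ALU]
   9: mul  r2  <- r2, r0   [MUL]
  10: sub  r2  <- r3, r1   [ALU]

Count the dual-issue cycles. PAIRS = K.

t=0 i0:mul.MUL ; RAW r0
t=1 i1,i2:st.MEM/sub.ALU ; pair
t=2 i3:add.ALU ; RAW r1
t=3 i4:mul.MUL ; RAW r3
t=4 i5:xor.ALU ; RAW r0
t=5 i6:bne.BR ; no-port BR/MUL
t=6 i7:mulh.MUL ; WAW r2
t=7 i8:add.ALU ; RAW+WAW r2
t=8 i9:mul.MUL ; WAW r2
t=9 i10:sub.ALU ; tail

PAIRS = 1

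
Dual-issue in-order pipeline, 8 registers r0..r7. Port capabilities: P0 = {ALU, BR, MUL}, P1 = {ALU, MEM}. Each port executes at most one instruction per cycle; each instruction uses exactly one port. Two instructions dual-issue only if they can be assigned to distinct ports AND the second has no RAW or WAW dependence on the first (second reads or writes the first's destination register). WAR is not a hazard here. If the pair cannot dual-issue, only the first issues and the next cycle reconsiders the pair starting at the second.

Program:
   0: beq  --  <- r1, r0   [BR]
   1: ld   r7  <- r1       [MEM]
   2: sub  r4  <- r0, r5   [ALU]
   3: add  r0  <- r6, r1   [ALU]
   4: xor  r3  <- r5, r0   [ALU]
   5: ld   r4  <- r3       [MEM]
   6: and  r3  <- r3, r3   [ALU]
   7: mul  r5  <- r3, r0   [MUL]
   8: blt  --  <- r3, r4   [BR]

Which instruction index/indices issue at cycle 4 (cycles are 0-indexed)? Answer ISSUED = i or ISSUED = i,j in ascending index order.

c0: i0+i1 beq.BR;ld.MEM  pair
c1: i2+i3 sub.ALU;add.ALU  pair
c2: i4 xor.ALU  RAW r3
c3: i5+i6 ld.MEM;and.ALU  pair
c4: i7 mul.MUL  no-port MUL/BR
c5: i8 blt.BR  tail

ISSUED = 7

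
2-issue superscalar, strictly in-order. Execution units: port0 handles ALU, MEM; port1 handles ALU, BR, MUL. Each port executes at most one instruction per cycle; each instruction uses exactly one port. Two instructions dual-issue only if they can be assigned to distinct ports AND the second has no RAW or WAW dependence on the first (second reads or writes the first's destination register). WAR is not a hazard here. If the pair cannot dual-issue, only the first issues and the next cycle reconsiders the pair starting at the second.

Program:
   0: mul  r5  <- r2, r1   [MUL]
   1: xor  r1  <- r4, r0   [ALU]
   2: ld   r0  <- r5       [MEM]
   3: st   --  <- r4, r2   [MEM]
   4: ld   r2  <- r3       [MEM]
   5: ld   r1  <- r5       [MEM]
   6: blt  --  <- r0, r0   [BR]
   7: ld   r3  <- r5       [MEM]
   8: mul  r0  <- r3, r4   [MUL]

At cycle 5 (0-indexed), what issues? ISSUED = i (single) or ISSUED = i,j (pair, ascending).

ISSUED = 7

  cy0 -> i0&i1 (mul.MUL;xor.ALU) 2-wide
  cy1 -> i2 (ld.MEM) no-port MEM/MEM
  cy2 -> i3 (st.MEM) no-port MEM/MEM
  cy3 -> i4 (ld.MEM) no-port MEM/MEM
  cy4 -> i5&i6 (ld.MEM;blt.BR) 2-wide
  cy5 -> i7 (ld.MEM) RAW r3
  cy6 -> i8 (mul.MUL) tail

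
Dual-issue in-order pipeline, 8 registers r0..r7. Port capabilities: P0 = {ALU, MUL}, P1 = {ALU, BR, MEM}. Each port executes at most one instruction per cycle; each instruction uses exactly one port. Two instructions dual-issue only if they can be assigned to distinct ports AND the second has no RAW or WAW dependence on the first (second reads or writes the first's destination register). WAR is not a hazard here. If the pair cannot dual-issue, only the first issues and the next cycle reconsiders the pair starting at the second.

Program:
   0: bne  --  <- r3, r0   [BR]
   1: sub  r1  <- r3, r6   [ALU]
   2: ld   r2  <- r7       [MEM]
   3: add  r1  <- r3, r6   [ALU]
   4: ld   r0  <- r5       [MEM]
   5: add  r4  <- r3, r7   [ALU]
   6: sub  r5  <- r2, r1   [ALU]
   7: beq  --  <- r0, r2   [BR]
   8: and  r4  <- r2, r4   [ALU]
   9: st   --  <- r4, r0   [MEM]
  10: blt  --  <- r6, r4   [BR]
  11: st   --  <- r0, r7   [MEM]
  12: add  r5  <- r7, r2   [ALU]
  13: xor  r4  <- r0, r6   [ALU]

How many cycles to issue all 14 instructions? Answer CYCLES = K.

#0 head=0: bne.BR+sub.ALU i0/i1 2-wide
#1 head=2: ld.MEM+add.ALU i2/i3 2-wide
#2 head=4: ld.MEM+add.ALU i4/i5 2-wide
#3 head=6: sub.ALU+beq.BR i6/i7 2-wide
#4 head=8: and.ALU i8 RAW r4
#5 head=9: st.MEM i9 no-port MEM/BR
#6 head=10: blt.BR i10 no-port BR/MEM
#7 head=11: st.MEM+add.ALU i11/i12 2-wide
#8 head=13: xor.ALU i13 tail

CYCLES = 9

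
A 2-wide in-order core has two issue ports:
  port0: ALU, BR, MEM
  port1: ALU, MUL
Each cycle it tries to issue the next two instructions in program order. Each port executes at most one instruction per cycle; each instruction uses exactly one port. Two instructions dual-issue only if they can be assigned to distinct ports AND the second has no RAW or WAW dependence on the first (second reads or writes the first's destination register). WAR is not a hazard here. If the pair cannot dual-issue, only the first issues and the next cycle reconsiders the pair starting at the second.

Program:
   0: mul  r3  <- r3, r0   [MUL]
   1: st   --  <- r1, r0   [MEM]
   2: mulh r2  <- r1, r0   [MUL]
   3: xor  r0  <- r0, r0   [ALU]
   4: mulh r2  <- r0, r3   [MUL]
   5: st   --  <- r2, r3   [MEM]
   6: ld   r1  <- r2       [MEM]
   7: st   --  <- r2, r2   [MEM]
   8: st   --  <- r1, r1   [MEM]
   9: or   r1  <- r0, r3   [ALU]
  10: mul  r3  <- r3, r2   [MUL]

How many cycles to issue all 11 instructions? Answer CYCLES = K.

CYCLES = 8

  cy0 -> i0+i1 (mul.MUL;st.MEM) pair
  cy1 -> i2+i3 (mulh.MUL;xor.ALU) pair
  cy2 -> i4 (mulh.MUL) RAW r2
  cy3 -> i5 (st.MEM) no-port MEM/MEM
  cy4 -> i6 (ld.MEM) no-port MEM/MEM
  cy5 -> i7 (st.MEM) no-port MEM/MEM
  cy6 -> i8+i9 (st.MEM;or.ALU) pair
  cy7 -> i10 (mul.MUL) tail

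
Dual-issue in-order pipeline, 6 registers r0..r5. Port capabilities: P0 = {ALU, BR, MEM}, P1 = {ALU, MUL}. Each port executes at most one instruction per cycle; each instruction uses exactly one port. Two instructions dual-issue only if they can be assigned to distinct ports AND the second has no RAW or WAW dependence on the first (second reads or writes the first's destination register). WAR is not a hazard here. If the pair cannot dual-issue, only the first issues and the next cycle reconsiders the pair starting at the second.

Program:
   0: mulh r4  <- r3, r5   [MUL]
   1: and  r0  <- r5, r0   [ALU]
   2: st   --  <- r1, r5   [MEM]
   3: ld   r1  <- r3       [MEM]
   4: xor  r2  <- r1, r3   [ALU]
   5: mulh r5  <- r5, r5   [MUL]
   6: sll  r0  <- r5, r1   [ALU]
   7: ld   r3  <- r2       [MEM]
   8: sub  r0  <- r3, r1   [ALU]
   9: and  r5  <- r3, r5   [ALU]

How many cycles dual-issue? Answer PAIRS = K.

PAIRS = 4

t=0 i0&i1:mulh+and ; dual
t=1 i2:st ; no-port MEM/MEM
t=2 i3:ld ; RAW r1
t=3 i4&i5:xor+mulh ; dual
t=4 i6&i7:sll+ld ; dual
t=5 i8&i9:sub+and ; dual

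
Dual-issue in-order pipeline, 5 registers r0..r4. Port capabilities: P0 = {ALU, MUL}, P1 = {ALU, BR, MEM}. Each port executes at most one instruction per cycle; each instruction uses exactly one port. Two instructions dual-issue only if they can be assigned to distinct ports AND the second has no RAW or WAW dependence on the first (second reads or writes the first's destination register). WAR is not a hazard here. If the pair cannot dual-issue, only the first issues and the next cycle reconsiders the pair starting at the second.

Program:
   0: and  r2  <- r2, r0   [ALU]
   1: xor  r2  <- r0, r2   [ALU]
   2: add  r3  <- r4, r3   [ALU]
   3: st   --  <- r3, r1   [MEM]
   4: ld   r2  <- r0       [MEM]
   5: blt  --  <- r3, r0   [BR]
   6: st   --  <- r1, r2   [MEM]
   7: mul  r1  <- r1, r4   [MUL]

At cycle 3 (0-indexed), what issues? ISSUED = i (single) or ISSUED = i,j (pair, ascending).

[0] i0  and.ALU  -- RAW+WAW r2
[1] i1+i2  xor.ALU/add.ALU  -- pair
[2] i3  st.MEM  -- no-port MEM/MEM
[3] i4  ld.MEM  -- no-port MEM/BR
[4] i5  blt.BR  -- no-port BR/MEM
[5] i6+i7  st.MEM/mul.MUL  -- pair

ISSUED = 4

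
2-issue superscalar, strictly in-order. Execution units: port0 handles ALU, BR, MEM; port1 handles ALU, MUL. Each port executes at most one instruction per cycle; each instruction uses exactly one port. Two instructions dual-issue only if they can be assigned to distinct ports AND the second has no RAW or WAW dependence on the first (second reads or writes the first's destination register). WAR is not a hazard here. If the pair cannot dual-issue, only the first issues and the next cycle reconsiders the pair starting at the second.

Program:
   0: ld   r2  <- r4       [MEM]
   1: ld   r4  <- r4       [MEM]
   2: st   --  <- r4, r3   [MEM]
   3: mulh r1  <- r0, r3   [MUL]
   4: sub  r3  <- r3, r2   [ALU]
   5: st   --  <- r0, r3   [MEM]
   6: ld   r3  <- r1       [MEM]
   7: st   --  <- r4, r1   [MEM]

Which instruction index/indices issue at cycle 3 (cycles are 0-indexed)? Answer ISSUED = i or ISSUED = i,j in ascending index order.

ISSUED = 4

#0 head=0: ld i0 no-port MEM/MEM
#1 head=1: ld i1 no-port MEM/MEM
#2 head=2: st/mulh i2+i3 pair
#3 head=4: sub i4 RAW r3
#4 head=5: st i5 no-port MEM/MEM
#5 head=6: ld i6 no-port MEM/MEM
#6 head=7: st i7 tail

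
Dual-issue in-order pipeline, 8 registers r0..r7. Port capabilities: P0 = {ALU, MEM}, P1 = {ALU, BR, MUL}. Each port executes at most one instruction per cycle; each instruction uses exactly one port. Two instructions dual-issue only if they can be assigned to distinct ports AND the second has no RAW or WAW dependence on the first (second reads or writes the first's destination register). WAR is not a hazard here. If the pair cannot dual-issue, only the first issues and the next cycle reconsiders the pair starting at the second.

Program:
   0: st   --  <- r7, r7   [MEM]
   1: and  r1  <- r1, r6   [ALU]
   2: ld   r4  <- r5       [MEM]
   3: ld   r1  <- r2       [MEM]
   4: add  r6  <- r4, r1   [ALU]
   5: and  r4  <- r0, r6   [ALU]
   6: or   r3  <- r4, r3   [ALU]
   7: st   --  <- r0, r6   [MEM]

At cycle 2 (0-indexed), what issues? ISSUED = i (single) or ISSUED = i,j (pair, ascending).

t=0 i0+i1:st;and ; 2-wide
t=1 i2:ld ; no-port MEM/MEM
t=2 i3:ld ; RAW r1
t=3 i4:add ; RAW r6
t=4 i5:and ; RAW r4
t=5 i6+i7:or;st ; 2-wide

ISSUED = 3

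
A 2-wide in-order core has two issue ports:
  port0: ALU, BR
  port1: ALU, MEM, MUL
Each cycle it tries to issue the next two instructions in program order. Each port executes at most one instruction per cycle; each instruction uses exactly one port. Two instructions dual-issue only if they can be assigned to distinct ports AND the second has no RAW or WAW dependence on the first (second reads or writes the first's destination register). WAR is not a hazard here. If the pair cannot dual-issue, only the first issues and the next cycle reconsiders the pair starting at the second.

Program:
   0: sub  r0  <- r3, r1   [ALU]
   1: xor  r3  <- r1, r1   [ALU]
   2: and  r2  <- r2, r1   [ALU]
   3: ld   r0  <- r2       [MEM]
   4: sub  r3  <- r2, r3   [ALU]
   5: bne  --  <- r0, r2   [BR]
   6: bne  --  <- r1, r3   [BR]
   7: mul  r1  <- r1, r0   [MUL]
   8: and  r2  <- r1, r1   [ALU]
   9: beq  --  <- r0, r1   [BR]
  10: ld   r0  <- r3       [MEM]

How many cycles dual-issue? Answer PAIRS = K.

PAIRS = 4

c0: i0&i1 sub.ALU;xor.ALU  pair
c1: i2 and.ALU  RAW r2
c2: i3&i4 ld.MEM;sub.ALU  pair
c3: i5 bne.BR  no-port BR/BR
c4: i6&i7 bne.BR;mul.MUL  pair
c5: i8&i9 and.ALU;beq.BR  pair
c6: i10 ld.MEM  tail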